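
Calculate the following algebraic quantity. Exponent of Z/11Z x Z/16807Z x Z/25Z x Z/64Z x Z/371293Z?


Exponent = lcm of the cyclic orders; pairwise coprime => product.
11^1*7^5*5^2*2^6*13^5=11*16807*25*64*371293=109829657537600


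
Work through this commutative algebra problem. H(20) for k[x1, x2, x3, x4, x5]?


C(d+n-1,n-1)=C(24,4)=10626


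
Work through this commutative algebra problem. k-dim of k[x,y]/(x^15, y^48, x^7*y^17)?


k[x,y]/I, I = (x^15, y^48, x^7*y^17)
Rect: 15x48=720. Corner: (15-7)x(48-17)=248.
dim = 720-248 = 472


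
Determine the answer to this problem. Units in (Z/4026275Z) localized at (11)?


Local ring = Z/161051Z.
phi(161051) = 11^4*(11-1) = 146410


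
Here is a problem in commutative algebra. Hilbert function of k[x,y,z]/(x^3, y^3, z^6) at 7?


Need i<3, j<3, k<6 with i+j+k=7.
For each i, j ranges over max(0,7-i-5)..min(2,7-i):
  i=0: j in [2,2] -> 1
  i=1: j in [1,2] -> 2
  i=2: j in [0,2] -> 3
H(7) = 1+2+3 = 6


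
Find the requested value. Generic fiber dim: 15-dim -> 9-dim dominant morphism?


dim(fiber)=dim(X)-dim(Y)=15-9=6


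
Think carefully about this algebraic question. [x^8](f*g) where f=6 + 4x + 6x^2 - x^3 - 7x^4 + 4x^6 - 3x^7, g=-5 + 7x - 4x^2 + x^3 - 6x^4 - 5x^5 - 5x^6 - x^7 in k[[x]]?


[x^8] = sum a_i*b_j, i+j=8
  4*-1=-4
  6*-5=-30
  -1*-5=5
  -7*-6=42
  4*-4=-16
  -3*7=-21
Sum=-24


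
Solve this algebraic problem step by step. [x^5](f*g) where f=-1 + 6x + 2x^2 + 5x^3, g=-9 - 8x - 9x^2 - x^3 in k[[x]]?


[x^5] = sum a_i*b_j, i+j=5
  2*-1=-2
  5*-9=-45
Sum=-47


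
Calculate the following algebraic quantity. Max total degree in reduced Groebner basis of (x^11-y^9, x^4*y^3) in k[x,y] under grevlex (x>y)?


LT(f1)=x^11, LT(f2)=x^4y^3, lcm=x^11y^3
S(f1,f2) = y^3*f1 - x^7*f2 = -y^12
Reduced GB = {f1, f2, y^12}; degrees 11, 7, 12
Max = 12


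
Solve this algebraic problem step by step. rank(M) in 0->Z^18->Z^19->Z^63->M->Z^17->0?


Alt sum=0:
(-1)^0*18 + (-1)^1*19 + (-1)^2*63 + (-1)^3*? + (-1)^4*17=0
rank(M)=79


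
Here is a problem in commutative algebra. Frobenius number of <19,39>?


gcd(19,39)=1 => F=ab-a-b=19*39-19-39=741-58=683


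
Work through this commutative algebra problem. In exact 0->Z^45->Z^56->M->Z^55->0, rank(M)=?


Alt sum=0:
(-1)^0*45 + (-1)^1*56 + (-1)^2*? + (-1)^3*55=0
rank(M)=66


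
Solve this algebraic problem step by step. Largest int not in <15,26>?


gcd(15,26)=1 => F=ab-a-b=15*26-15-26=390-41=349


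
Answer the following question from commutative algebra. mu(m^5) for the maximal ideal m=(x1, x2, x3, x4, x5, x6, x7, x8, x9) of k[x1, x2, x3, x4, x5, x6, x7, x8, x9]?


Graded Nakayama: mu(m^d) = dim_k (m^d/m^(d+1)) = #degree-5 monomials in 9 vars
C(n+d-1,d)=C(13,5)=1287


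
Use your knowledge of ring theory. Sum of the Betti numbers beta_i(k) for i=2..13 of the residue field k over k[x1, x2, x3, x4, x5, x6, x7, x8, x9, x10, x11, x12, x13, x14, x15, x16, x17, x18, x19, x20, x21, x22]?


Koszul resolution: beta_i(k)=C(n,i), n=22
C(22,2)=231, C(22,3)=1540, C(22,4)=7315, C(22,5)=26334, C(22,6)=74613, C(22,7)=170544, C(22,8)=319770, C(22,9)=497420, C(22,10)=646646, C(22,11)=705432, C(22,12)=646646, C(22,13)=497420
Sum=3593911


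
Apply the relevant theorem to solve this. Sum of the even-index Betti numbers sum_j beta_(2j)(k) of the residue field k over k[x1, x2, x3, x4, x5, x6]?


Koszul resolution: beta_i(k)=C(n,i), n=6
sum_even C(6,i) = 2^(n-1) = 2^5 = 32


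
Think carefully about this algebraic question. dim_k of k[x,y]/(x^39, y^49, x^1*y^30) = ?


k[x,y]/I, I = (x^39, y^49, x^1*y^30)
Rect: 39x49=1911. Corner: (39-1)x(49-30)=722.
dim = 1911-722 = 1189


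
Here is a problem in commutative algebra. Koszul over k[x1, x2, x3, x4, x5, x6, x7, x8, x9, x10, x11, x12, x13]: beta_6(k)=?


C(n,i)=C(13,6)=1716


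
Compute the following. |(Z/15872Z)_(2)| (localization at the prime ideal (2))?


2-primary part: 15872=2^9*31
Size=2^9=512


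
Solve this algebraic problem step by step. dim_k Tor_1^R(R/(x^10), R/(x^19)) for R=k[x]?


Tor_1(R/I,R/J)=(I cap J)/IJ=(x^19)/(x^29)
dim=29-19=min(10,19)=10


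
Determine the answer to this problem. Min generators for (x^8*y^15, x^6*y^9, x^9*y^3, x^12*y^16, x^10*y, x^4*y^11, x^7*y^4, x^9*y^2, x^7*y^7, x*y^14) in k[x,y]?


Remove redundant (divisible by others).
x^7*y^7 redundant.
x^8*y^15 redundant.
x^12*y^16 redundant.
x^9*y^3 redundant.
Min: x^10*y, x^9*y^2, x^7*y^4, x^6*y^9, x^4*y^11, x*y^14
Count=6


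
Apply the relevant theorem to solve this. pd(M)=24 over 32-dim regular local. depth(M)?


pd+depth=depth(R)=32
depth=32-24=8


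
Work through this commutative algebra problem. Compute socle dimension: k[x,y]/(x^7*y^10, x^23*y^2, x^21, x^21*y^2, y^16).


Socle = ann(m) = span of standard monomials u with x*u, y*u in I (staircase corners).
Redundant generators: x^21*y^2, x^23*y^2
Minimal generators: x^21, x^7*y^10, y^16
Corners: x^6y^15, x^20y^9
Socle dim=2


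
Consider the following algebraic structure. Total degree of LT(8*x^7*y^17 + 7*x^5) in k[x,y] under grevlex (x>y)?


LT: 8*x^7*y^17
deg_x=7, deg_y=17
Total=7+17=24


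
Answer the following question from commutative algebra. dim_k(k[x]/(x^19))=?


Basis: 1,x,...,x^18
dim=19


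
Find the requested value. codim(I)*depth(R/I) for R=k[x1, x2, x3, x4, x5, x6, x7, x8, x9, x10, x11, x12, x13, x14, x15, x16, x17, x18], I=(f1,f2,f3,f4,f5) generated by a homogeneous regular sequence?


codim=5, depth=dim(R/I)=18-5=13
Product=5*13=65


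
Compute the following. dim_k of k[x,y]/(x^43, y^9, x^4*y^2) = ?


k[x,y]/I, I = (x^43, y^9, x^4*y^2)
Rect: 43x9=387. Corner: (43-4)x(9-2)=273.
dim = 387-273 = 114


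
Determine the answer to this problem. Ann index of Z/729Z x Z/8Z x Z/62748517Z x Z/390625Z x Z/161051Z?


Exponent = lcm of the cyclic orders; pairwise coprime => product.
3^6*2^3*13^7*5^8*11^5=729*8*62748517*390625*161051=23022073809020446875000


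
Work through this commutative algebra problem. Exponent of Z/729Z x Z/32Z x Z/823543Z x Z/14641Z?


Exponent = lcm of the cyclic orders; pairwise coprime => product.
3^6*2^5*7^7*11^4=729*32*823543*14641=281277198173664


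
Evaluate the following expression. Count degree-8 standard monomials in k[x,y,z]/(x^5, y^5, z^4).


Need i<5, j<5, k<4 with i+j+k=8.
For each i, j ranges over max(0,8-i-3)..min(4,8-i):
  i=0: j in [5,4] -> 0
  i=1: j in [4,4] -> 1
  i=2: j in [3,4] -> 2
  i=3: j in [2,4] -> 3
  i=4: j in [1,4] -> 4
H(8) = 0+1+2+3+4 = 10


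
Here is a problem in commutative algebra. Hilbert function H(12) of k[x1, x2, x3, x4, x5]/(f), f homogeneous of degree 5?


C(16,4)-C(11,4)=1820-330=1490


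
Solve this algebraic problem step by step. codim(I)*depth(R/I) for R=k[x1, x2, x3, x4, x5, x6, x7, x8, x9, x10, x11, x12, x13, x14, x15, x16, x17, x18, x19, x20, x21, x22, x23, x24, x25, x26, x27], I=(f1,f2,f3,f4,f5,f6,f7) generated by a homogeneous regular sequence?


codim=7, depth=dim(R/I)=27-7=20
Product=7*20=140


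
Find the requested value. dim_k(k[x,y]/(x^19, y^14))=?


Basis: x^i*y^j, i<19, j<14
19*14=266


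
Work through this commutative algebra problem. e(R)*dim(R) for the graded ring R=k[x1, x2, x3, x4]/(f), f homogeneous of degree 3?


e(R)=deg(f)=3, dim(R)=4-1=3
e*dim=3*3=9


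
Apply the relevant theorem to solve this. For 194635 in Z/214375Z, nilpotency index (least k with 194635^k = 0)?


194635^k mod 214375:
k=1: 194635
k=2: 148225
k=3: 42875
k=4: 0
First zero at k = 4


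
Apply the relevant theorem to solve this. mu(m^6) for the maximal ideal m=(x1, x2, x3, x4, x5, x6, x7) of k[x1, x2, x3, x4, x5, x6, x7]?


Graded Nakayama: mu(m^d) = dim_k (m^d/m^(d+1)) = #degree-6 monomials in 7 vars
C(n+d-1,d)=C(12,6)=924


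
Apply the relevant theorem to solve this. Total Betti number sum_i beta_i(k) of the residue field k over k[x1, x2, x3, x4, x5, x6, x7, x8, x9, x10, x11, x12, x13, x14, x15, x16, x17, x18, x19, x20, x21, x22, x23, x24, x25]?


Koszul resolution: beta_i(k)=C(n,i), n=25
sum_i C(25,i) = 2^25 = 33554432


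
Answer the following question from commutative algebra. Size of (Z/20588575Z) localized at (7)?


7-primary part: 20588575=7^7*25
Size=7^7=823543


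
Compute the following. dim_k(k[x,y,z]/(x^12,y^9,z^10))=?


Basis: x^iy^jz^k, i<12,j<9,k<10
12*9*10=1080


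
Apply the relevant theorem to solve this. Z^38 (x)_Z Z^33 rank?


rank(M(x)N) = rank(M)*rank(N)
38*33 = 1254


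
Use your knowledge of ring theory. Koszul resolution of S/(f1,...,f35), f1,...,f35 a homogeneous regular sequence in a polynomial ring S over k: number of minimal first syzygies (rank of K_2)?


Regular sequence => Koszul complex is the minimal free resolution.
Syz_1 minimally generated by Koszul relations f_i*e_j - f_j*e_i (i<j): mu(Syz_1) = beta_2 = C(m,2) = m(m-1)/2
m=35
35*34/2 = 595


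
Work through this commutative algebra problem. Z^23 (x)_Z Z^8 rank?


rank(M(x)N) = rank(M)*rank(N)
23*8 = 184


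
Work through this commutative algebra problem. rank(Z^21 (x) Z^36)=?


rank(M(x)N) = rank(M)*rank(N)
21*36 = 756


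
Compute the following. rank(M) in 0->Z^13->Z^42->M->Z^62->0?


Alt sum=0:
(-1)^0*13 + (-1)^1*42 + (-1)^2*? + (-1)^3*62=0
rank(M)=91


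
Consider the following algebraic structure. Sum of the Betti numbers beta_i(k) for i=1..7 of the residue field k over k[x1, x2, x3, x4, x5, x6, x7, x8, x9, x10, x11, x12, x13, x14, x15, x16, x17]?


Koszul resolution: beta_i(k)=C(n,i), n=17
C(17,1)=17, C(17,2)=136, C(17,3)=680, C(17,4)=2380, C(17,5)=6188, C(17,6)=12376, C(17,7)=19448
Sum=41225


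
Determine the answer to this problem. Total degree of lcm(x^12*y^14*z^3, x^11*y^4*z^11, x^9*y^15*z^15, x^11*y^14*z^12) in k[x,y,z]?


lcm = componentwise max:
x: max(12,11,9,11)=12
y: max(14,4,15,14)=15
z: max(3,11,15,12)=15
Total=12+15+15=42


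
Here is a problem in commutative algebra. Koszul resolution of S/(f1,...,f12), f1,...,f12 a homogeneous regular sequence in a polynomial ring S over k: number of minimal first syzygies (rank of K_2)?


Regular sequence => Koszul complex is the minimal free resolution.
Syz_1 minimally generated by Koszul relations f_i*e_j - f_j*e_i (i<j): mu(Syz_1) = beta_2 = C(m,2) = m(m-1)/2
m=12
12*11/2 = 66


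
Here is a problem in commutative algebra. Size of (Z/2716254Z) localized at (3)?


3-primary part: 2716254=3^10*46
Size=3^10=59049


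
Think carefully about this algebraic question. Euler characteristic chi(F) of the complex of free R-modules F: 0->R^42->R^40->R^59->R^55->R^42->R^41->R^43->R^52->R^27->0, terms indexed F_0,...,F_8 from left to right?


chi = sum (-1)^i * rank:
(-1)^0*42=42
(-1)^1*40=-40
(-1)^2*59=59
(-1)^3*55=-55
(-1)^4*42=42
(-1)^5*41=-41
(-1)^6*43=43
(-1)^7*52=-52
(-1)^8*27=27
chi=25


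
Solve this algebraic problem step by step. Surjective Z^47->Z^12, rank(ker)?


rank(ker) = 47-12 = 35


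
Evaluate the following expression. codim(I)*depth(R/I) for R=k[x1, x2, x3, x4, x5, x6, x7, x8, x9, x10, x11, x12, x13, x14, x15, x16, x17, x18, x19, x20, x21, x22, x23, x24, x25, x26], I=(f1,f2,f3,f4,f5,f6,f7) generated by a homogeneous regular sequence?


codim=7, depth=dim(R/I)=26-7=19
Product=7*19=133


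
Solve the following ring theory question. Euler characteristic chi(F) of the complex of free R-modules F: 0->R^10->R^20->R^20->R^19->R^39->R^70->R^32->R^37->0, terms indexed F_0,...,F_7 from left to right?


chi = sum (-1)^i * rank:
(-1)^0*10=10
(-1)^1*20=-20
(-1)^2*20=20
(-1)^3*19=-19
(-1)^4*39=39
(-1)^5*70=-70
(-1)^6*32=32
(-1)^7*37=-37
chi=-45


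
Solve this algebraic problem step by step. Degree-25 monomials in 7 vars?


C(d+n-1,n-1)=C(31,6)=736281


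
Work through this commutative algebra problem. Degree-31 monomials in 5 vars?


C(d+n-1,n-1)=C(35,4)=52360


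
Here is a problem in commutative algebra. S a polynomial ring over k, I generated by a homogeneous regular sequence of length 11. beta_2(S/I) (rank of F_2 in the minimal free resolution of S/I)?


Regular sequence => Koszul complex is the minimal free resolution.
Syz_1 minimally generated by Koszul relations f_i*e_j - f_j*e_i (i<j): mu(Syz_1) = beta_2 = C(m,2) = m(m-1)/2
m=11
11*10/2 = 55


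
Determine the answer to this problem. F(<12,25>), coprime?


gcd(12,25)=1 => F=ab-a-b=12*25-12-25=300-37=263


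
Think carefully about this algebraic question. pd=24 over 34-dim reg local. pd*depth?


pd+depth=34
depth=34-24=10
pd*depth=24*10=240


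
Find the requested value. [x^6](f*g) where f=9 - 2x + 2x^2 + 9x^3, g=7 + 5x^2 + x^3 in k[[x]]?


[x^6] = sum a_i*b_j, i+j=6
  9*1=9
Sum=9


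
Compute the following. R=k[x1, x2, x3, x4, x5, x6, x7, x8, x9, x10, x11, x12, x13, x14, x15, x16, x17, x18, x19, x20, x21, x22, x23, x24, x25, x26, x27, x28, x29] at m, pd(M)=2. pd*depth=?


pd+depth=29
depth=29-2=27
pd*depth=2*27=54


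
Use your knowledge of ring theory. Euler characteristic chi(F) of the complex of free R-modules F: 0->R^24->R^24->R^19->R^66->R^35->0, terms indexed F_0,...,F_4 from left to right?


chi = sum (-1)^i * rank:
(-1)^0*24=24
(-1)^1*24=-24
(-1)^2*19=19
(-1)^3*66=-66
(-1)^4*35=35
chi=-12


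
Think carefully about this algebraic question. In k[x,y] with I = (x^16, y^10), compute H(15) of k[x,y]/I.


k[x,y], I = (x^16, y^10), d = 15
Need i < 16 and d-i < 10.
Range: 6 <= i <= 15.
H(15) = 10


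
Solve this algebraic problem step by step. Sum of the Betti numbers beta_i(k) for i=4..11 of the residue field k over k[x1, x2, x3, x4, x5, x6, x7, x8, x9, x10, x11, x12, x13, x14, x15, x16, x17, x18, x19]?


Koszul resolution: beta_i(k)=C(n,i), n=19
C(19,4)=3876, C(19,5)=11628, C(19,6)=27132, C(19,7)=50388, C(19,8)=75582, C(19,9)=92378, C(19,10)=92378, C(19,11)=75582
Sum=428944


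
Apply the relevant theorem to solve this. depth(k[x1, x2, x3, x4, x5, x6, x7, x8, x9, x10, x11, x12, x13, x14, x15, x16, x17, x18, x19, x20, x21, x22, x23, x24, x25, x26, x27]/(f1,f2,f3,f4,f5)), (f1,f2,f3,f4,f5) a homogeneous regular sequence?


depth(R)=27
depth(R/I)=27-5=22


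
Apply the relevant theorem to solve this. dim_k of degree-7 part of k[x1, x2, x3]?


C(d+n-1,n-1)=C(9,2)=36


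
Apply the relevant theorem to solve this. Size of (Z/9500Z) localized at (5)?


5-primary part: 9500=5^3*76
Size=5^3=125


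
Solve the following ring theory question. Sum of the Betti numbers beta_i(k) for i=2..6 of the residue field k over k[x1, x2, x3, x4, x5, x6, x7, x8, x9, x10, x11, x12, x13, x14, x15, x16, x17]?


Koszul resolution: beta_i(k)=C(n,i), n=17
C(17,2)=136, C(17,3)=680, C(17,4)=2380, C(17,5)=6188, C(17,6)=12376
Sum=21760


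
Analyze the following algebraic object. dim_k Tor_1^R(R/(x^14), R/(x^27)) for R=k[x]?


Tor_1(R/I,R/J)=(I cap J)/IJ=(x^27)/(x^41)
dim=41-27=min(14,27)=14


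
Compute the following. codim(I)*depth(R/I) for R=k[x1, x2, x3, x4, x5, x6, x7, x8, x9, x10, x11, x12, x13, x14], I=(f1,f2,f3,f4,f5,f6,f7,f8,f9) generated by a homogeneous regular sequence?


codim=9, depth=dim(R/I)=14-9=5
Product=9*5=45


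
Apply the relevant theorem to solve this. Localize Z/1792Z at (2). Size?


2-primary part: 1792=2^8*7
Size=2^8=256


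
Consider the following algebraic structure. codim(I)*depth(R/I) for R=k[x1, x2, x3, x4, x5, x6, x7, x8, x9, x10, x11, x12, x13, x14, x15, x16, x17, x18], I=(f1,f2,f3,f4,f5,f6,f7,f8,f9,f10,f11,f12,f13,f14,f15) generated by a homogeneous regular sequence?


codim=15, depth=dim(R/I)=18-15=3
Product=15*3=45


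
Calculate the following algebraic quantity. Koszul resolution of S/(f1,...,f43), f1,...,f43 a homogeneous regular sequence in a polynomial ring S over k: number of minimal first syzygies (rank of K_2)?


Regular sequence => Koszul complex is the minimal free resolution.
Syz_1 minimally generated by Koszul relations f_i*e_j - f_j*e_i (i<j): mu(Syz_1) = beta_2 = C(m,2) = m(m-1)/2
m=43
43*42/2 = 903


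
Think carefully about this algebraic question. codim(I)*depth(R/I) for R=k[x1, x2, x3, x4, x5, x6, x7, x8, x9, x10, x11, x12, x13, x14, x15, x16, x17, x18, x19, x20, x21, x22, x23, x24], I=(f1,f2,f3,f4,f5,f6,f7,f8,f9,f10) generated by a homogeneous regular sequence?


codim=10, depth=dim(R/I)=24-10=14
Product=10*14=140


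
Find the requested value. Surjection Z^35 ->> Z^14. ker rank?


rank(ker) = 35-14 = 21


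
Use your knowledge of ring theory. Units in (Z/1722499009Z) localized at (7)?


Local ring = Z/117649Z.
phi(117649) = 7^5*(7-1) = 100842


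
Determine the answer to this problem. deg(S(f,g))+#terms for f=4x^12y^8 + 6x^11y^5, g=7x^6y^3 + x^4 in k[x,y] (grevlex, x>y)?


LT(f)=4x^12y^8, LT(g)=7x^6y^3
lcm(LM)=x^12y^8
S(f,g) (scaled by 28 to clear denominators) = 7*f - 4x^6y^5*g = 42x^11y^5 - 4x^10y^5
2 terms, deg 16.
16+2=18


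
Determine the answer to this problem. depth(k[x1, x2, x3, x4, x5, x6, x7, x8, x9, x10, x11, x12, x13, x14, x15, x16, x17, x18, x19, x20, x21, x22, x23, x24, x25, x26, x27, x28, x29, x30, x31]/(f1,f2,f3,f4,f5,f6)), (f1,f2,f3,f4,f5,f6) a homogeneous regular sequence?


depth(R)=31
depth(R/I)=31-6=25


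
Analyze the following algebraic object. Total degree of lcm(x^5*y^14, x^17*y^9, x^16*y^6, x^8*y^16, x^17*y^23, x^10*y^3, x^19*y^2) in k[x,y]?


lcm = componentwise max:
x: max(5,17,16,8,17,10,19)=19
y: max(14,9,6,16,23,3,2)=23
Total=19+23=42


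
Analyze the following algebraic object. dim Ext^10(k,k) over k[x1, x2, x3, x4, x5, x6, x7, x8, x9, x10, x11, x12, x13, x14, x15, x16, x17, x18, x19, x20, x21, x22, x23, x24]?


C(n,i)=C(24,10)=1961256


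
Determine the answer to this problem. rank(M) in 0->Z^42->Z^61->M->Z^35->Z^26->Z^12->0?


Alt sum=0:
(-1)^0*42 + (-1)^1*61 + (-1)^2*? + (-1)^3*35 + (-1)^4*26 + (-1)^5*12=0
rank(M)=40


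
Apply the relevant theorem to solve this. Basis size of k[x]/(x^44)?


Basis: 1,x,...,x^43
dim=44


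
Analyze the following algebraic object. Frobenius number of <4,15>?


gcd(4,15)=1 => F=ab-a-b=4*15-4-15=60-19=41


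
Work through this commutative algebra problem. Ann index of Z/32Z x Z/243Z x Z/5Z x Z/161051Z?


Exponent = lcm of the cyclic orders; pairwise coprime => product.
2^5*3^5*5^1*11^5=32*243*5*161051=6261662880


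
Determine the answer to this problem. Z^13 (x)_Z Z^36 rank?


rank(M(x)N) = rank(M)*rank(N)
13*36 = 468


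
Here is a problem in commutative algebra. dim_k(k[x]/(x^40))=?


Basis: 1,x,...,x^39
dim=40


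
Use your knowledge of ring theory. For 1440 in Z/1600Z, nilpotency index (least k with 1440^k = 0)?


1440^k mod 1600:
k=1: 1440
k=2: 0
First zero at k = 2


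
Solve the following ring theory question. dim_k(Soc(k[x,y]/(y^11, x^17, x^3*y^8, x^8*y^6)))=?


Socle = ann(m) = span of standard monomials u with x*u, y*u in I (staircase corners).
Minimal generators: x^17, x^8*y^6, x^3*y^8, y^11
Corners: x^2y^10, x^7y^7, x^16y^5
Socle dim=3


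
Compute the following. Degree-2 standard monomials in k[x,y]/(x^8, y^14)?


k[x,y], I = (x^8, y^14), d = 2
Need i < 8 and d-i < 14.
Range: 0 <= i <= 2.
H(2) = 3


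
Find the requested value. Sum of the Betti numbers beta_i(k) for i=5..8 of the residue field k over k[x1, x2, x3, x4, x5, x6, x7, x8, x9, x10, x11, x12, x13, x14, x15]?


Koszul resolution: beta_i(k)=C(n,i), n=15
C(15,5)=3003, C(15,6)=5005, C(15,7)=6435, C(15,8)=6435
Sum=20878


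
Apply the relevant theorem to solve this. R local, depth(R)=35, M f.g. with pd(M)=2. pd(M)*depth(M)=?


pd+depth=35
depth=35-2=33
pd*depth=2*33=66


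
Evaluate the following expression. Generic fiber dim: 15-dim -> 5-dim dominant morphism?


dim(fiber)=dim(X)-dim(Y)=15-5=10


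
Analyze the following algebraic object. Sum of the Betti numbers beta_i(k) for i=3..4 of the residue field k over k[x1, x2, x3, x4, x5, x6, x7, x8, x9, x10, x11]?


Koszul resolution: beta_i(k)=C(n,i), n=11
C(11,3)=165, C(11,4)=330
Sum=495


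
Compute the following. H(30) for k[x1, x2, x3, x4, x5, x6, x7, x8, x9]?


C(d+n-1,n-1)=C(38,8)=48903492


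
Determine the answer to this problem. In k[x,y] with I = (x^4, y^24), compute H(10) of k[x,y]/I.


k[x,y], I = (x^4, y^24), d = 10
Need i < 4 and d-i < 24.
Range: 0 <= i <= 3.
H(10) = 4


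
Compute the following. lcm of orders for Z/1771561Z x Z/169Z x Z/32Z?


Exponent = lcm of the cyclic orders; pairwise coprime => product.
11^6*13^2*2^5=1771561*169*32=9580601888


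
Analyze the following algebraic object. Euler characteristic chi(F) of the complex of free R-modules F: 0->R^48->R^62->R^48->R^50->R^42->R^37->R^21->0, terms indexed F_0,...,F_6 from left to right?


chi = sum (-1)^i * rank:
(-1)^0*48=48
(-1)^1*62=-62
(-1)^2*48=48
(-1)^3*50=-50
(-1)^4*42=42
(-1)^5*37=-37
(-1)^6*21=21
chi=10


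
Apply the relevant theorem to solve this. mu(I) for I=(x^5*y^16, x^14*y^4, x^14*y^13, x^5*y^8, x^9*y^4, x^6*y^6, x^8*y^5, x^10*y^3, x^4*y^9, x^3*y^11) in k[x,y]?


Remove redundant (divisible by others).
x^14*y^13 redundant.
x^14*y^4 redundant.
x^5*y^16 redundant.
Min: x^10*y^3, x^9*y^4, x^8*y^5, x^6*y^6, x^5*y^8, x^4*y^9, x^3*y^11
Count=7


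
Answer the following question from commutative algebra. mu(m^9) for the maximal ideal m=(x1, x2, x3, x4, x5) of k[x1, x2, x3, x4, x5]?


Graded Nakayama: mu(m^d) = dim_k (m^d/m^(d+1)) = #degree-9 monomials in 5 vars
C(n+d-1,d)=C(13,9)=715


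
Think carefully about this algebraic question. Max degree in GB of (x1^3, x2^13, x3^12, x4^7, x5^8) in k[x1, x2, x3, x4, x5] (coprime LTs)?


Pure powers, coprime LTs => already GB.
Degrees: 3, 13, 12, 7, 8
Max=13


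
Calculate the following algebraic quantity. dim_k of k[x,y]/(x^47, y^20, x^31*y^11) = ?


k[x,y]/I, I = (x^47, y^20, x^31*y^11)
Rect: 47x20=940. Corner: (47-31)x(20-11)=144.
dim = 940-144 = 796


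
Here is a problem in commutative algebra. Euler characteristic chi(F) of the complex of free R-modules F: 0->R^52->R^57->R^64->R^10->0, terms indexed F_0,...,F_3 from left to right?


chi = sum (-1)^i * rank:
(-1)^0*52=52
(-1)^1*57=-57
(-1)^2*64=64
(-1)^3*10=-10
chi=49


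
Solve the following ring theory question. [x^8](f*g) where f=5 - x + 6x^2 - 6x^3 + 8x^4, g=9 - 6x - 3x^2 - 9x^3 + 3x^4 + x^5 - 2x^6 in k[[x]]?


[x^8] = sum a_i*b_j, i+j=8
  6*-2=-12
  -6*1=-6
  8*3=24
Sum=6


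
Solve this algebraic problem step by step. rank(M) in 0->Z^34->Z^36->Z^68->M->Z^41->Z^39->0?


Alt sum=0:
(-1)^0*34 + (-1)^1*36 + (-1)^2*68 + (-1)^3*? + (-1)^4*41 + (-1)^5*39=0
rank(M)=68


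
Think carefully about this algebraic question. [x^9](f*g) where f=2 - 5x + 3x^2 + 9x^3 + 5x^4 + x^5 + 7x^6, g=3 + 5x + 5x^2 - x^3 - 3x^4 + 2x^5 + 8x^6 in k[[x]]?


[x^9] = sum a_i*b_j, i+j=9
  9*8=72
  5*2=10
  1*-3=-3
  7*-1=-7
Sum=72


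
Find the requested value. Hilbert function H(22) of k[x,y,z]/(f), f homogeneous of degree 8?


C(24,2)-C(16,2)=276-120=156


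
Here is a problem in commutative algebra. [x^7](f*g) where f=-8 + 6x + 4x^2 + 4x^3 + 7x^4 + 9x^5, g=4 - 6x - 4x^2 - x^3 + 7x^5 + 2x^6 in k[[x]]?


[x^7] = sum a_i*b_j, i+j=7
  6*2=12
  4*7=28
  7*-1=-7
  9*-4=-36
Sum=-3


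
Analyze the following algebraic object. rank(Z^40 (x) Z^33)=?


rank(M(x)N) = rank(M)*rank(N)
40*33 = 1320


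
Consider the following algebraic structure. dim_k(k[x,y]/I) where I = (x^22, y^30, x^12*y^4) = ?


k[x,y]/I, I = (x^22, y^30, x^12*y^4)
Rect: 22x30=660. Corner: (22-12)x(30-4)=260.
dim = 660-260 = 400


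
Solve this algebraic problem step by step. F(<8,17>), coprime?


gcd(8,17)=1 => F=ab-a-b=8*17-8-17=136-25=111


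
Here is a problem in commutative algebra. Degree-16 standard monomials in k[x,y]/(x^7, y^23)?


k[x,y], I = (x^7, y^23), d = 16
Need i < 7 and d-i < 23.
Range: 0 <= i <= 6.
H(16) = 7


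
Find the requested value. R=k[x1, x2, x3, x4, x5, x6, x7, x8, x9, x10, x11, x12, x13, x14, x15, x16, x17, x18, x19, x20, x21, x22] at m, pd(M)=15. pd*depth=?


pd+depth=22
depth=22-15=7
pd*depth=15*7=105


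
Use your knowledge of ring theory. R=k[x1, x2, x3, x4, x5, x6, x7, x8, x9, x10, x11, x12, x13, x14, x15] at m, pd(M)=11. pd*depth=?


pd+depth=15
depth=15-11=4
pd*depth=11*4=44


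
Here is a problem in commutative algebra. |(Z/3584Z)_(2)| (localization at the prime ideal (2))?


2-primary part: 3584=2^9*7
Size=2^9=512


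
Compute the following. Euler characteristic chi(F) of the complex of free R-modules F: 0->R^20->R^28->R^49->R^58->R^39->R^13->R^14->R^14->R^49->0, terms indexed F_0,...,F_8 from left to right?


chi = sum (-1)^i * rank:
(-1)^0*20=20
(-1)^1*28=-28
(-1)^2*49=49
(-1)^3*58=-58
(-1)^4*39=39
(-1)^5*13=-13
(-1)^6*14=14
(-1)^7*14=-14
(-1)^8*49=49
chi=58


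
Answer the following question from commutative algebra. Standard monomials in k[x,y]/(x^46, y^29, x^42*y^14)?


k[x,y]/I, I = (x^46, y^29, x^42*y^14)
Rect: 46x29=1334. Corner: (46-42)x(29-14)=60.
dim = 1334-60 = 1274


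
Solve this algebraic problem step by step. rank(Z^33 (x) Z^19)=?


rank(M(x)N) = rank(M)*rank(N)
33*19 = 627


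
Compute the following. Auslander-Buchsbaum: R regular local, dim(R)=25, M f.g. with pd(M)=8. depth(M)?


pd+depth=depth(R)=25
depth=25-8=17


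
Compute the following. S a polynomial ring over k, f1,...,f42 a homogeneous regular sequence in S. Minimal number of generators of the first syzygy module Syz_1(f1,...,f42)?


Regular sequence => Koszul complex is the minimal free resolution.
Syz_1 minimally generated by Koszul relations f_i*e_j - f_j*e_i (i<j): mu(Syz_1) = beta_2 = C(m,2) = m(m-1)/2
m=42
42*41/2 = 861


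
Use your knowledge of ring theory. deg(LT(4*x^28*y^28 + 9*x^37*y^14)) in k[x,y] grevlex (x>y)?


LT: 4*x^28*y^28
deg_x=28, deg_y=28
Total=28+28=56


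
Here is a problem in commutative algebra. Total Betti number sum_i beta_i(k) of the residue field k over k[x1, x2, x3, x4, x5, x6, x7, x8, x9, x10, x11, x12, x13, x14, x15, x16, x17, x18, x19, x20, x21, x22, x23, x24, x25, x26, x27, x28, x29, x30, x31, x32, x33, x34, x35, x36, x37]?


Koszul resolution: beta_i(k)=C(n,i), n=37
sum_i C(37,i) = 2^37 = 137438953472


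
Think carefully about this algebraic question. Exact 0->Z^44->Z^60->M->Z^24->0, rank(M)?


Alt sum=0:
(-1)^0*44 + (-1)^1*60 + (-1)^2*? + (-1)^3*24=0
rank(M)=40


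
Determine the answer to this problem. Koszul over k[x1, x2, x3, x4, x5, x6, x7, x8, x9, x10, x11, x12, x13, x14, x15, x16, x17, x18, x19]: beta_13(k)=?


C(n,i)=C(19,13)=27132


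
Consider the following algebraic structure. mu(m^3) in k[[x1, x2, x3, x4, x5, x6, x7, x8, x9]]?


C(n+d-1,d)=C(11,3)=165


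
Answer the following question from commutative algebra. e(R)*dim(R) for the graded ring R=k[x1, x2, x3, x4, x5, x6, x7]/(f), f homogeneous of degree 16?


e(R)=deg(f)=16, dim(R)=7-1=6
e*dim=16*6=96


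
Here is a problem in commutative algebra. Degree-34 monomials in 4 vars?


C(d+n-1,n-1)=C(37,3)=7770


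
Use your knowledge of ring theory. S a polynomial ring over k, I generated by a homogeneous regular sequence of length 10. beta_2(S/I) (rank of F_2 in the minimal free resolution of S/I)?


Regular sequence => Koszul complex is the minimal free resolution.
Syz_1 minimally generated by Koszul relations f_i*e_j - f_j*e_i (i<j): mu(Syz_1) = beta_2 = C(m,2) = m(m-1)/2
m=10
10*9/2 = 45


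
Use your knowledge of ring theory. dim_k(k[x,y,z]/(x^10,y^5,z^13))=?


Basis: x^iy^jz^k, i<10,j<5,k<13
10*5*13=650


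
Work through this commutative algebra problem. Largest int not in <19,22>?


gcd(19,22)=1 => F=ab-a-b=19*22-19-22=418-41=377


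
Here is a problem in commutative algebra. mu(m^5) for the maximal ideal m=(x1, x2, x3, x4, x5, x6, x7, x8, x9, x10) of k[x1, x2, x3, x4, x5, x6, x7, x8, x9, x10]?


Graded Nakayama: mu(m^d) = dim_k (m^d/m^(d+1)) = #degree-5 monomials in 10 vars
C(n+d-1,d)=C(14,5)=2002


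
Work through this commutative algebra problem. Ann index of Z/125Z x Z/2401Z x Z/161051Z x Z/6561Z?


Exponent = lcm of the cyclic orders; pairwise coprime => product.
5^3*7^4*11^5*3^8=125*2401*161051*6561=317128765251375


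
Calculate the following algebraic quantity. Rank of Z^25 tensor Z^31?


rank(M(x)N) = rank(M)*rank(N)
25*31 = 775


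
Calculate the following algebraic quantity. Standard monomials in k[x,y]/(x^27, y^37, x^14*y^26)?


k[x,y]/I, I = (x^27, y^37, x^14*y^26)
Rect: 27x37=999. Corner: (27-14)x(37-26)=143.
dim = 999-143 = 856


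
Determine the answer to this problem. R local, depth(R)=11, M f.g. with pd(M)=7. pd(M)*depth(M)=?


pd+depth=11
depth=11-7=4
pd*depth=7*4=28


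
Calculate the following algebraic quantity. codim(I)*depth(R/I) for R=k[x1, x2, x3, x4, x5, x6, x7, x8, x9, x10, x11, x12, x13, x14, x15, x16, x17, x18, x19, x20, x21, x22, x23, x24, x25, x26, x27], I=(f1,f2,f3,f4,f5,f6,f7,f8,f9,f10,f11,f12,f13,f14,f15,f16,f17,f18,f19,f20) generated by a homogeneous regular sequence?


codim=20, depth=dim(R/I)=27-20=7
Product=20*7=140


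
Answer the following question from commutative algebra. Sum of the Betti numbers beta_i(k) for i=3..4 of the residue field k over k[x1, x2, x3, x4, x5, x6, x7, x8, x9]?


Koszul resolution: beta_i(k)=C(n,i), n=9
C(9,3)=84, C(9,4)=126
Sum=210


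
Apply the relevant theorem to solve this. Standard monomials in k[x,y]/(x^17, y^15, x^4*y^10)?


k[x,y]/I, I = (x^17, y^15, x^4*y^10)
Rect: 17x15=255. Corner: (17-4)x(15-10)=65.
dim = 255-65 = 190


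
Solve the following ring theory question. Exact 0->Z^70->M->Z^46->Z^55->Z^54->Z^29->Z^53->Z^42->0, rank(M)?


Alt sum=0:
(-1)^0*70 + (-1)^1*? + (-1)^2*46 + (-1)^3*55 + (-1)^4*54 + (-1)^5*29 + (-1)^6*53 + (-1)^7*42=0
rank(M)=97


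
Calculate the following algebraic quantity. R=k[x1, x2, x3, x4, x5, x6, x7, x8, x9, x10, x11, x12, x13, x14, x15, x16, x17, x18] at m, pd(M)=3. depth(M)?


pd+depth=depth(R)=18
depth=18-3=15


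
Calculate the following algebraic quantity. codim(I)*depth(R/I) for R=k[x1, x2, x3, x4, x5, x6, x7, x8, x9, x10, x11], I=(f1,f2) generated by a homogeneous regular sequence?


codim=2, depth=dim(R/I)=11-2=9
Product=2*9=18


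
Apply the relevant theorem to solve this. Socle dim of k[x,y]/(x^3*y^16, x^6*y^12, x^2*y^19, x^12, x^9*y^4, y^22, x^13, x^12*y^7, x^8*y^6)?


Socle = ann(m) = span of standard monomials u with x*u, y*u in I (staircase corners).
Redundant generators: x^13, x^12*y^7
Minimal generators: x^12, x^9*y^4, x^8*y^6, x^6*y^12, x^3*y^16, x^2*y^19, y^22
Corners: xy^21, x^2y^18, x^5y^15, x^7y^11, x^8y^5, x^11y^3
Socle dim=6


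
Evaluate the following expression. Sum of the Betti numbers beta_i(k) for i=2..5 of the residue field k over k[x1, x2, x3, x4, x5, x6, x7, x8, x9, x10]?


Koszul resolution: beta_i(k)=C(n,i), n=10
C(10,2)=45, C(10,3)=120, C(10,4)=210, C(10,5)=252
Sum=627


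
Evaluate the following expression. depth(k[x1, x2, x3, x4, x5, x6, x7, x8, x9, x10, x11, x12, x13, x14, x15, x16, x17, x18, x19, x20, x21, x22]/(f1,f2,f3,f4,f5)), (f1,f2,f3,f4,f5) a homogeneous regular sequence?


depth(R)=22
depth(R/I)=22-5=17


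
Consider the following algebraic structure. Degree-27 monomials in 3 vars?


C(d+n-1,n-1)=C(29,2)=406


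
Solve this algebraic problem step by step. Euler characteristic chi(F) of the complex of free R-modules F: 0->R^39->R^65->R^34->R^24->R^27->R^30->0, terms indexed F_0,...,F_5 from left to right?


chi = sum (-1)^i * rank:
(-1)^0*39=39
(-1)^1*65=-65
(-1)^2*34=34
(-1)^3*24=-24
(-1)^4*27=27
(-1)^5*30=-30
chi=-19


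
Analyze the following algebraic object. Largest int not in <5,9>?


gcd(5,9)=1 => F=ab-a-b=5*9-5-9=45-14=31


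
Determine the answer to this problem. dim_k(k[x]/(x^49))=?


Basis: 1,x,...,x^48
dim=49


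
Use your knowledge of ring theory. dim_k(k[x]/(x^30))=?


Basis: 1,x,...,x^29
dim=30


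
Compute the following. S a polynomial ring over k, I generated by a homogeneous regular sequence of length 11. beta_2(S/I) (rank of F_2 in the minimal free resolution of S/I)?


Regular sequence => Koszul complex is the minimal free resolution.
Syz_1 minimally generated by Koszul relations f_i*e_j - f_j*e_i (i<j): mu(Syz_1) = beta_2 = C(m,2) = m(m-1)/2
m=11
11*10/2 = 55


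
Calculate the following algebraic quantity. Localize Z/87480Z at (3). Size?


3-primary part: 87480=3^7*40
Size=3^7=2187


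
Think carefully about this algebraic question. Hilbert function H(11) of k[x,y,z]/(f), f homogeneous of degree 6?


C(13,2)-C(7,2)=78-21=57


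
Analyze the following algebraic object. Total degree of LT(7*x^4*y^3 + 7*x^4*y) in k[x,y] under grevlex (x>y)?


LT: 7*x^4*y^3
deg_x=4, deg_y=3
Total=4+3=7


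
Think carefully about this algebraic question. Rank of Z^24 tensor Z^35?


rank(M(x)N) = rank(M)*rank(N)
24*35 = 840


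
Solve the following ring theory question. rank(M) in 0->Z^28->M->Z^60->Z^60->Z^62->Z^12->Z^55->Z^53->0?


Alt sum=0:
(-1)^0*28 + (-1)^1*? + (-1)^2*60 + (-1)^3*60 + (-1)^4*62 + (-1)^5*12 + (-1)^6*55 + (-1)^7*53=0
rank(M)=80


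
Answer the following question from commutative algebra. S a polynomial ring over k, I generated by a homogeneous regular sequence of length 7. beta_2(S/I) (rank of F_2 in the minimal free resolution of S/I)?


Regular sequence => Koszul complex is the minimal free resolution.
Syz_1 minimally generated by Koszul relations f_i*e_j - f_j*e_i (i<j): mu(Syz_1) = beta_2 = C(m,2) = m(m-1)/2
m=7
7*6/2 = 21


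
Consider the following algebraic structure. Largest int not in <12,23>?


gcd(12,23)=1 => F=ab-a-b=12*23-12-23=276-35=241


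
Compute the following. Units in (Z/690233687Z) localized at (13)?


Local ring = Z/62748517Z.
phi(62748517) = 13^6*(13-1) = 57921708


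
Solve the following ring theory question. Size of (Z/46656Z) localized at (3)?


3-primary part: 46656=3^6*64
Size=3^6=729


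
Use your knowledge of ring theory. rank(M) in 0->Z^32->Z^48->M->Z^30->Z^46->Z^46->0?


Alt sum=0:
(-1)^0*32 + (-1)^1*48 + (-1)^2*? + (-1)^3*30 + (-1)^4*46 + (-1)^5*46=0
rank(M)=46


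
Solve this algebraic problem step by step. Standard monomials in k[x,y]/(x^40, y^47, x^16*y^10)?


k[x,y]/I, I = (x^40, y^47, x^16*y^10)
Rect: 40x47=1880. Corner: (40-16)x(47-10)=888.
dim = 1880-888 = 992


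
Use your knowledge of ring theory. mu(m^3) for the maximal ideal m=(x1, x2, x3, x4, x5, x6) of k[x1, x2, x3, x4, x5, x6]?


Graded Nakayama: mu(m^d) = dim_k (m^d/m^(d+1)) = #degree-3 monomials in 6 vars
C(n+d-1,d)=C(8,3)=56


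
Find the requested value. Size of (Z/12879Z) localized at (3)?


3-primary part: 12879=3^5*53
Size=3^5=243


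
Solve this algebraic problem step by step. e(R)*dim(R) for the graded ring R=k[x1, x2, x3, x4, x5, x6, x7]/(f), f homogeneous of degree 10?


e(R)=deg(f)=10, dim(R)=7-1=6
e*dim=10*6=60


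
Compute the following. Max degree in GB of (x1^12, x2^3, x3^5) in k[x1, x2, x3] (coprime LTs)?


Pure powers, coprime LTs => already GB.
Degrees: 12, 3, 5
Max=12


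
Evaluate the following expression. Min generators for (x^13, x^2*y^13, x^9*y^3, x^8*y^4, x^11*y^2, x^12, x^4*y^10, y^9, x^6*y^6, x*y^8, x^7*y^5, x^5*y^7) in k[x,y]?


Remove redundant (divisible by others).
x^4*y^10 redundant.
x^13 redundant.
x^2*y^13 redundant.
Min: x^12, x^11*y^2, x^9*y^3, x^8*y^4, x^7*y^5, x^6*y^6, x^5*y^7, x*y^8, y^9
Count=9


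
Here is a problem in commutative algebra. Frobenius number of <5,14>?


gcd(5,14)=1 => F=ab-a-b=5*14-5-14=70-19=51


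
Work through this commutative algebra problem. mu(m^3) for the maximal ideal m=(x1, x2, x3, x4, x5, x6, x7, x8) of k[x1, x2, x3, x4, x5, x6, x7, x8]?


Graded Nakayama: mu(m^d) = dim_k (m^d/m^(d+1)) = #degree-3 monomials in 8 vars
C(n+d-1,d)=C(10,3)=120


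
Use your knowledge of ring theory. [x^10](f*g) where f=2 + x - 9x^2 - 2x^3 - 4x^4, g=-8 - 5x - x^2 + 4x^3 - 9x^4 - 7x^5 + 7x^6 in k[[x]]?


[x^10] = sum a_i*b_j, i+j=10
  -4*7=-28
Sum=-28


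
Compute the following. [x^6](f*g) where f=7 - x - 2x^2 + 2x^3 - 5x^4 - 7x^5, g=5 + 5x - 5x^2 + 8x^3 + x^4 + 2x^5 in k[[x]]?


[x^6] = sum a_i*b_j, i+j=6
  -1*2=-2
  -2*1=-2
  2*8=16
  -5*-5=25
  -7*5=-35
Sum=2


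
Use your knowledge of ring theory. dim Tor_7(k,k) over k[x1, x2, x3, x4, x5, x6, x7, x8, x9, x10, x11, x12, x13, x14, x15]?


Koszul: C(n,i)=C(15,7)=6435


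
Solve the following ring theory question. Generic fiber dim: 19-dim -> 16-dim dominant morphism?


dim(fiber)=dim(X)-dim(Y)=19-16=3


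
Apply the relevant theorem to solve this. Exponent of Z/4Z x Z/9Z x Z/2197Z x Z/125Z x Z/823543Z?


Exponent = lcm of the cyclic orders; pairwise coprime => product.
2^2*3^2*13^3*5^3*7^7=4*9*2197*125*823543=8141957869500


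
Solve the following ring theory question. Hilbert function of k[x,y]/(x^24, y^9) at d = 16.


k[x,y], I = (x^24, y^9), d = 16
Need i < 24 and d-i < 9.
Range: 8 <= i <= 16.
H(16) = 9


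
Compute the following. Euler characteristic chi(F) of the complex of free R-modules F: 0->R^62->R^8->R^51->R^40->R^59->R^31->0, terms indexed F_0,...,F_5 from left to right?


chi = sum (-1)^i * rank:
(-1)^0*62=62
(-1)^1*8=-8
(-1)^2*51=51
(-1)^3*40=-40
(-1)^4*59=59
(-1)^5*31=-31
chi=93


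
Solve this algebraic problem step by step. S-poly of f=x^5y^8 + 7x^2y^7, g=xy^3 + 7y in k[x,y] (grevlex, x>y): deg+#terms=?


LT(f)=x^5y^8, LT(g)=xy^3
lcm(LM)=x^5y^8
S(f,g) (scaled by 1 to clear denominators) = 1*f - x^4y^5*g = -7x^4y^6 + 7x^2y^7
2 terms, deg 10.
10+2=12


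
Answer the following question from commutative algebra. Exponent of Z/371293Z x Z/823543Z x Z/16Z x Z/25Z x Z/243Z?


Exponent = lcm of the cyclic orders; pairwise coprime => product.
13^5*7^7*2^4*5^2*3^5=371293*823543*16*25*243=29721403006822800


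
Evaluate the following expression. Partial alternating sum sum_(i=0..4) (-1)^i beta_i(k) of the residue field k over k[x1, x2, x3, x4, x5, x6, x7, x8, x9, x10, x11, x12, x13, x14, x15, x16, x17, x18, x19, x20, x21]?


Koszul resolution: beta_i(k)=C(n,i), n=21
sum_(i=0..p) (-1)^i C(n,i) = (-1)^p C(n-1,p)
(-1)^4*C(20,4) = (-1)^4*4845 = 4845


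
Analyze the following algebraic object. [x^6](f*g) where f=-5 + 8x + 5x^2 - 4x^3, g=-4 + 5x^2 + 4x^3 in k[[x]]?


[x^6] = sum a_i*b_j, i+j=6
  -4*4=-16
Sum=-16


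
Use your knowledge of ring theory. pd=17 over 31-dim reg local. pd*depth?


pd+depth=31
depth=31-17=14
pd*depth=17*14=238


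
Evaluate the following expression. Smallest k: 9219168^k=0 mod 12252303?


9219168^k mod 12252303:
k=1: 9219168
k=2: 8922312
k=3: 3750705
k=4: 3500658
k=5: 0
First zero at k = 5


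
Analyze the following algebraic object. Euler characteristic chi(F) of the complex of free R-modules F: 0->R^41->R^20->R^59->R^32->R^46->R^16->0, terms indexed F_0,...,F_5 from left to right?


chi = sum (-1)^i * rank:
(-1)^0*41=41
(-1)^1*20=-20
(-1)^2*59=59
(-1)^3*32=-32
(-1)^4*46=46
(-1)^5*16=-16
chi=78


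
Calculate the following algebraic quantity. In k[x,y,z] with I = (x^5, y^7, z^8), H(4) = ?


Need i<5, j<7, k<8 with i+j+k=4.
For each i, j ranges over max(0,4-i-7)..min(6,4-i):
  i=0: j in [0,4] -> 5
  i=1: j in [0,3] -> 4
  i=2: j in [0,2] -> 3
  i=3: j in [0,1] -> 2
  i=4: j in [0,0] -> 1
H(4) = 5+4+3+2+1 = 15


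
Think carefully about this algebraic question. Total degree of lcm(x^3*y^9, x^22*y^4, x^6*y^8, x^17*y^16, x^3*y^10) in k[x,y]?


lcm = componentwise max:
x: max(3,22,6,17,3)=22
y: max(9,4,8,16,10)=16
Total=22+16=38


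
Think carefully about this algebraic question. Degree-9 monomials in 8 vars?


C(d+n-1,n-1)=C(16,7)=11440


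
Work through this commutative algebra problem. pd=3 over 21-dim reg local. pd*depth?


pd+depth=21
depth=21-3=18
pd*depth=3*18=54


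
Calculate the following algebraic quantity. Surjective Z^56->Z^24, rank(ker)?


rank(ker) = 56-24 = 32
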